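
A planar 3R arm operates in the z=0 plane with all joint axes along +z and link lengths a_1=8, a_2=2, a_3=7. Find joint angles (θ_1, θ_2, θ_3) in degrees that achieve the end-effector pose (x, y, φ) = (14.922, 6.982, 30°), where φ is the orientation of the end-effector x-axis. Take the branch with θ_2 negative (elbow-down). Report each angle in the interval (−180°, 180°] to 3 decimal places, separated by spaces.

wrist centre = target − a_3·(cos φ, sin φ) = (8.8598, 3.4820)
cos θ_2 = (90.6208−8²−2²)/(2·8·2) = 0.7069; θ_2 = -45.0168° (elbow-down)
β = atan2(3.4820,8.8598) = 21.4553°; ψ = atan2(-1.4146,9.4138) = -8.5460°
θ_1 = β − ψ = 30.0013°
θ_3 = φ − θ_1 − θ_2 = 45.0155° (wrapped to (-180°,180°])

30.001 -45.017 45.015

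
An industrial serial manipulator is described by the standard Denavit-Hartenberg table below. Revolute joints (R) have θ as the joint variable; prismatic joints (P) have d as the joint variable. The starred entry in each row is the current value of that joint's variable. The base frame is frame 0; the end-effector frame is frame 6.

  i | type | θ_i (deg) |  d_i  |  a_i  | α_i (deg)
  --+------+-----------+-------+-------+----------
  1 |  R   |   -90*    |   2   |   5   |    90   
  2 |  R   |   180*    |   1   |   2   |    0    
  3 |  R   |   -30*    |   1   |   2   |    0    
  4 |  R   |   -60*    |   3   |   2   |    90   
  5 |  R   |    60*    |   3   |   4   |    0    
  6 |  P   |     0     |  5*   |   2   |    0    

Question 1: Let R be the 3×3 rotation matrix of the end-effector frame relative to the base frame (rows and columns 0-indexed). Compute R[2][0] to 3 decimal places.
End-effector x-axis (col 0 of R) = (-0.8660,0.0000,0.5000)
R[2][0] = 0.5000

0.500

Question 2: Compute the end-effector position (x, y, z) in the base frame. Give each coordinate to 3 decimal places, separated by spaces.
after link 1: o_1 = (0.0000, -5.0000, 2.0000)
after link 2: o_2 = (-1.0000, -3.0000, 2.0000)
after link 3: o_3 = (-2.0000, -1.2679, 3.0000)
after link 4: o_4 = (-5.0000, -1.2679, 5.0000)
after link 5: o_5 = (-8.4641, -4.2679, 7.0000)
after link 6: o_6 = (-10.1962, -9.2679, 8.0000)

-10.196 -9.268 8.000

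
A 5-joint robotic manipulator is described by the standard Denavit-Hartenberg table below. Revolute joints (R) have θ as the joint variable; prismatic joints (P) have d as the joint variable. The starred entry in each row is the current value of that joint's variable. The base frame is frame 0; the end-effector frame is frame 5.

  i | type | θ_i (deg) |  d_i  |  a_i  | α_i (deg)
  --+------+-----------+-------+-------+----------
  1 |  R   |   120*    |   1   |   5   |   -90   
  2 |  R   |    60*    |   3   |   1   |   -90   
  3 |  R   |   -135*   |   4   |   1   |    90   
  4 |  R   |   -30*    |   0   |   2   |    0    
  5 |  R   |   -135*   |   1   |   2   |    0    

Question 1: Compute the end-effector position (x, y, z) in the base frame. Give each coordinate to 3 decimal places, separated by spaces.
after link 1: o_1 = (-2.5000, 4.3301, 1.0000)
after link 2: o_2 = (-5.3481, 3.2631, 0.1340)
after link 3: o_3 = (-4.0516, -0.3966, -1.2537)
after link 4: o_4 = (-5.2391, -0.7893, 0.3070)
after link 5: o_5 = (-3.8326, 0.9208, -0.0048)

-3.833 0.921 -0.005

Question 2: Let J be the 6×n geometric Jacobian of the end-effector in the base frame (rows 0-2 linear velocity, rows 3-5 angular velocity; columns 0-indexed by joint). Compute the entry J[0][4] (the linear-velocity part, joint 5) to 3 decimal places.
-1.062

axis z_4 = (0.7891,0.0474,0.6124); lever o_n−o_4 = (1.4065,1.7101,-0.3118)
cross product → J_v[:, 4] = (-1.0620,1.1074,1.2829)
J_ω[:, 4] = z_4
entry J[0][4] = -1.0620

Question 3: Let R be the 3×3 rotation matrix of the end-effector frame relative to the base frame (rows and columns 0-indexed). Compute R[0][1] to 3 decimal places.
-0.531

End-effector y-axis (col 1 of R) = (-0.5310,0.5537,0.6415)
R[0][1] = -0.5310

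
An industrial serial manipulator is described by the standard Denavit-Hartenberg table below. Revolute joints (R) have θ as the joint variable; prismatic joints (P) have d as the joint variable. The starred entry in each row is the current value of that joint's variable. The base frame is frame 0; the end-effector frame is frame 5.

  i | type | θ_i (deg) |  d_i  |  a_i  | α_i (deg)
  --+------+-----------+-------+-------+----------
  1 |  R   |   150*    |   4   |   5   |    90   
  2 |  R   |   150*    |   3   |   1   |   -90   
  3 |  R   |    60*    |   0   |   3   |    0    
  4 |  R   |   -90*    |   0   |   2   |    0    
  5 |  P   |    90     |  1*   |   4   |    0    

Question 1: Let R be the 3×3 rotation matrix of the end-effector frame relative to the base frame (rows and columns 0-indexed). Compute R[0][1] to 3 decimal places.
-0.900

End-effector y-axis (col 1 of R) = (-0.8995,-0.0580,-0.4330)
R[0][1] = -0.8995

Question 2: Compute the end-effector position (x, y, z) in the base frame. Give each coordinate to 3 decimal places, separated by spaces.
after link 1: o_1 = (-4.3301, 2.5000, 4.0000)
after link 2: o_2 = (-2.0801, 4.6651, 4.5000)
after link 3: o_3 = (-2.2542, 1.7655, 5.2500)
after link 4: o_4 = (-0.4551, 1.8816, 6.1160)
after link 5: o_5 = (-0.2542, -2.2345, 6.2500)

-0.254 -2.234 6.250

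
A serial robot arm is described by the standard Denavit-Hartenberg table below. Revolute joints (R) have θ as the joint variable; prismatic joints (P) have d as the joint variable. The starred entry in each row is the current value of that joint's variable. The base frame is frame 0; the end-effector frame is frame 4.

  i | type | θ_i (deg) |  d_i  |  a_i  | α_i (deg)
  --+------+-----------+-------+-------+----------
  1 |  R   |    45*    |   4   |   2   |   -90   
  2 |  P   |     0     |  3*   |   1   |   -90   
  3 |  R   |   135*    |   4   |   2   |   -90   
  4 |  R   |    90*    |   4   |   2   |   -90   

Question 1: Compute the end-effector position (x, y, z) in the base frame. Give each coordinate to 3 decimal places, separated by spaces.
-4.000 2.243 2.000

after link 1: o_1 = (1.4142, 1.4142, 4.0000)
after link 2: o_2 = (0.0000, 4.2426, 4.0000)
after link 3: o_3 = (-0.0000, 2.2426, -0.0000)
after link 4: o_4 = (-4.0000, 2.2426, 2.0000)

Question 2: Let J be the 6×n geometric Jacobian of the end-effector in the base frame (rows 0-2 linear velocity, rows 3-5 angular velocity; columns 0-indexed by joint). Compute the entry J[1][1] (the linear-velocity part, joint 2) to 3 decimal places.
0.707

prismatic axis z_1 = (-0.7071,0.7071,0.0000)
J_v[:, 1] = z_1; J_ω[:, 1] = (0,0,0)
entry J[1][1] = 0.7071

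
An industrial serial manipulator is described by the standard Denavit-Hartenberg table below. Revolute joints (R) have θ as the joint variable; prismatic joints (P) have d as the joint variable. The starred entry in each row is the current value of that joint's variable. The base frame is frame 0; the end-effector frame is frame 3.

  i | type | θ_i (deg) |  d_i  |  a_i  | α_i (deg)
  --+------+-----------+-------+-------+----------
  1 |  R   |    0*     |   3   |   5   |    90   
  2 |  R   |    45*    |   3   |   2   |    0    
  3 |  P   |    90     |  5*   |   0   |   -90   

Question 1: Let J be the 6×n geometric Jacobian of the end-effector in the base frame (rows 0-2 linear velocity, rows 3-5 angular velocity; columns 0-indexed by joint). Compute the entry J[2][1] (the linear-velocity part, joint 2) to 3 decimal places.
axis z_1 = (0.0000,-1.0000,0.0000); lever o_n−o_1 = (1.4142,-8.0000,1.4142)
cross product → J_v[:, 1] = (-1.4142,0.0000,1.4142)
J_ω[:, 1] = z_1
entry J[2][1] = 1.4142

1.414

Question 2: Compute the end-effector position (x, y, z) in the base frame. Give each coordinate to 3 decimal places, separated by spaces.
after link 1: o_1 = (5.0000, 0.0000, 3.0000)
after link 2: o_2 = (6.4142, -3.0000, 4.4142)
after link 3: o_3 = (6.4142, -8.0000, 4.4142)

6.414 -8.000 4.414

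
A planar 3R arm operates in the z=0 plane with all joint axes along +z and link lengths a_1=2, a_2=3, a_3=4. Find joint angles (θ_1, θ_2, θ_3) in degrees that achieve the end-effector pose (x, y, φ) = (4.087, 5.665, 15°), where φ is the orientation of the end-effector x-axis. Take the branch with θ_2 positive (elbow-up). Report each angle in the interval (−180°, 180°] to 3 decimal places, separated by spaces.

wrist centre = target − a_3·(cos φ, sin φ) = (0.2233, 4.6297)
cos θ_2 = (21.4842−2²−3²)/(2·2·3) = 0.7070; θ_2 = 45.0073° (elbow-up)
β = atan2(4.6297,0.2233) = 87.2387°; ψ = atan2(2.1216,4.1211) = 27.2402°
θ_1 = β − ψ = 59.9985°
θ_3 = φ − θ_1 − θ_2 = -90.0058° (wrapped to (-180°,180°])

59.998 45.007 -90.006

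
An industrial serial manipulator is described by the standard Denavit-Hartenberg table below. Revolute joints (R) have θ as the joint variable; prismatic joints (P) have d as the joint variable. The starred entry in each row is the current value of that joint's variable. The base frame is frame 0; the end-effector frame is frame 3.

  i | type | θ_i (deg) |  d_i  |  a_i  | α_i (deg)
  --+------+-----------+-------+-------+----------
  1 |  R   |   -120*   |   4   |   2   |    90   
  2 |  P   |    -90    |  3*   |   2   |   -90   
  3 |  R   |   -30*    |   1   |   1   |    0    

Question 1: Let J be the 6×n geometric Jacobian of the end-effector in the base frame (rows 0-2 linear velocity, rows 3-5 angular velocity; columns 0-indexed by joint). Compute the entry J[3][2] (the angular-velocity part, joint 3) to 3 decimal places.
axis z_2 = (-0.5000,-0.8660,0.0000); lever o_n−o_2 = (-0.9330,-0.6160,-0.8660)
cross product → J_v[:, 2] = (0.7500,-0.4330,-0.5000)
J_ω[:, 2] = z_2
entry J[3][2] = -0.5000

-0.500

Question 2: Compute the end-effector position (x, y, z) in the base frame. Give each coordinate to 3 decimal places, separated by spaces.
after link 1: o_1 = (-1.0000, -1.7321, 4.0000)
after link 2: o_2 = (-3.5981, -0.2321, 2.0000)
after link 3: o_3 = (-4.5311, -0.8481, 1.1340)

-4.531 -0.848 1.134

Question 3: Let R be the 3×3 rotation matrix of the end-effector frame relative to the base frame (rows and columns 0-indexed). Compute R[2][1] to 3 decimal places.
End-effector y-axis (col 1 of R) = (0.7500,-0.4330,-0.5000)
R[2][1] = -0.5000

-0.500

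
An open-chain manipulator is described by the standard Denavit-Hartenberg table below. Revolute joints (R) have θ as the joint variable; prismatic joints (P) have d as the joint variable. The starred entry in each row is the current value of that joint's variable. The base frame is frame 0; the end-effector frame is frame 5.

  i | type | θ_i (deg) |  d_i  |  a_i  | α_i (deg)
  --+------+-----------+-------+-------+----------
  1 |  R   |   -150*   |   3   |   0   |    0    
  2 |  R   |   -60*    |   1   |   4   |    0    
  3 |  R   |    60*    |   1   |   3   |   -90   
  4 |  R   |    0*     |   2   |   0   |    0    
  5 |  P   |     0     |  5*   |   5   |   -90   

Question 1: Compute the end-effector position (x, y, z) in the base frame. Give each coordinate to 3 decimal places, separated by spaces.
after link 1: o_1 = (0.0000, 0.0000, 3.0000)
after link 2: o_2 = (-3.4641, 2.0000, 4.0000)
after link 3: o_3 = (-6.0622, 0.5000, 5.0000)
after link 4: o_4 = (-5.0622, -1.2321, 5.0000)
after link 5: o_5 = (-6.8923, -8.0622, 5.0000)

-6.892 -8.062 5.000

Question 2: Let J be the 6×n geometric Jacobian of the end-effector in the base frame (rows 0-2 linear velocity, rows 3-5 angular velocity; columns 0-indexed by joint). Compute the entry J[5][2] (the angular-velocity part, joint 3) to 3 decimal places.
axis z_2 = (0.0000,0.0000,1.0000); lever o_n−o_2 = (-3.4282,-10.0622,1.0000)
cross product → J_v[:, 2] = (10.0622,-3.4282,0.0000)
J_ω[:, 2] = z_2
entry J[5][2] = 1.0000

1.000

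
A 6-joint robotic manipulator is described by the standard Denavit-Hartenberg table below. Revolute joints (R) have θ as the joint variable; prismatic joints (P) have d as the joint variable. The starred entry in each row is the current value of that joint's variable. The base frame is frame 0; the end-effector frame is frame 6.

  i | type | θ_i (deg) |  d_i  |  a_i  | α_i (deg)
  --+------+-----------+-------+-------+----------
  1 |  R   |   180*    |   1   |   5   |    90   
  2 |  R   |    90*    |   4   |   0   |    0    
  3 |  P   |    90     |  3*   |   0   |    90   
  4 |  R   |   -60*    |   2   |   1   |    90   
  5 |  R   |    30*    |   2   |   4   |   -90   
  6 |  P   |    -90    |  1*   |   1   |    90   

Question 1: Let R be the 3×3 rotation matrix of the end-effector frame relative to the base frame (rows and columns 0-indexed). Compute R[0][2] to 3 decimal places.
-0.433

End-effector z-axis (col 2 of R) = (-0.4330,0.7500,-0.5000)
R[0][2] = -0.4330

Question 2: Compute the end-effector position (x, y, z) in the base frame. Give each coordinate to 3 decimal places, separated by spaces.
-5.616 2.067 5.866

after link 1: o_1 = (-5.0000, 0.0000, 1.0000)
after link 2: o_2 = (-5.0000, 4.0000, 1.0000)
after link 3: o_3 = (-5.0000, 7.0000, 1.0000)
after link 4: o_4 = (-4.5000, 6.1340, 3.0000)
after link 5: o_5 = (-4.5000, 2.1340, 5.0000)
after link 6: o_6 = (-5.6160, 2.0670, 5.8660)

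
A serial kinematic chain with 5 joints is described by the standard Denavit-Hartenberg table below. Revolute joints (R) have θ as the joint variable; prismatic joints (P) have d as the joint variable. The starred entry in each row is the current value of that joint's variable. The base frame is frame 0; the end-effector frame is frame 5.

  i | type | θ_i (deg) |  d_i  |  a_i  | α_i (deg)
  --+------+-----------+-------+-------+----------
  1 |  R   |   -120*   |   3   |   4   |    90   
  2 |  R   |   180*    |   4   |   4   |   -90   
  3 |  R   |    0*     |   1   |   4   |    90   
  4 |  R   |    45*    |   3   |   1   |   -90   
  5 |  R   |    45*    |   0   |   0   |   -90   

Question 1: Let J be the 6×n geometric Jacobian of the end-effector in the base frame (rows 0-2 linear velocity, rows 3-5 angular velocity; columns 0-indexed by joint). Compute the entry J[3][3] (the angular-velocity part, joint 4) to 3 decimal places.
axis z_3 = (-0.8660,0.5000,0.0000); lever o_n−o_3 = (-2.2445,2.1124,-0.7071)
cross product → J_v[:, 3] = (-0.3536,-0.6124,-0.7071)
J_ω[:, 3] = z_3
entry J[3][3] = -0.8660

-0.866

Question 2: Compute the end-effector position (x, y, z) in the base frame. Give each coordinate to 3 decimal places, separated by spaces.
-3.709 7.576 1.293

after link 1: o_1 = (-2.0000, -3.4641, 3.0000)
after link 2: o_2 = (-3.4641, 2.0000, 3.0000)
after link 3: o_3 = (-1.4641, 5.4641, 2.0000)
after link 4: o_4 = (-3.7086, 7.5765, 1.2929)
after link 5: o_5 = (-3.7086, 7.5765, 1.2929)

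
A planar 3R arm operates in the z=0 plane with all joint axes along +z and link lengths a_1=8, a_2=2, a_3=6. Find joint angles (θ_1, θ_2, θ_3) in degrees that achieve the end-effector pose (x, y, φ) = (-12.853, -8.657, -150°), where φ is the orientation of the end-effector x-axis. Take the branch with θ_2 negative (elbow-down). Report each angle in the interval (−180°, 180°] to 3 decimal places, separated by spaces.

wrist centre = target − a_3·(cos φ, sin φ) = (-7.6568, -5.6570)
cos θ_2 = (90.6290−8²−2²)/(2·8·2) = 0.7072; θ_2 = -44.9961° (elbow-down)
β = atan2(-5.6570,-7.6568) = -143.5424°; ψ = atan2(-1.4141,9.4143) = -8.5425°
θ_1 = β − ψ = -134.9999°
θ_3 = φ − θ_1 − θ_2 = 29.9960° (wrapped to (-180°,180°])

-135.000 -44.996 29.996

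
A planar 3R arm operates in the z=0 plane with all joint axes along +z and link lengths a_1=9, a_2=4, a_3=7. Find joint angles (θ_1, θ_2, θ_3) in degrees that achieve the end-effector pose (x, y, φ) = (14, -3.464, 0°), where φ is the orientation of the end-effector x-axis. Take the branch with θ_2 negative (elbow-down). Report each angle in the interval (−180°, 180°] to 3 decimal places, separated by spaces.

wrist centre = target − a_3·(cos φ, sin φ) = (7.0000, -3.4640)
cos θ_2 = (60.9993−9²−4²)/(2·9·4) = -0.5000; θ_2 = -120.0006° (elbow-down)
β = atan2(-3.4640,7.0000) = -26.3288°; ψ = atan2(-3.4641,7.0000) = -26.3295°
θ_1 = β − ψ = 0.0006°
θ_3 = φ − θ_1 − θ_2 = 120.0000° (wrapped to (-180°,180°])

0.001 -120.001 120.000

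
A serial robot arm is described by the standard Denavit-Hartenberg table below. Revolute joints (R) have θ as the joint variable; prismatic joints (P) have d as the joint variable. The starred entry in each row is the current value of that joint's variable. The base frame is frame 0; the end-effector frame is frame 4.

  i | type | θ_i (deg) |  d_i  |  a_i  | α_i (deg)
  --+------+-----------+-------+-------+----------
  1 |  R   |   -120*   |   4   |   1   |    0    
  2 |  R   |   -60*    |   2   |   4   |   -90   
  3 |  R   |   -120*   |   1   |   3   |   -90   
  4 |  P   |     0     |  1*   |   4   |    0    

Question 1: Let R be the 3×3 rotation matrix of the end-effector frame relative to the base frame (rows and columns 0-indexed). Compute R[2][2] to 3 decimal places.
0.500

End-effector z-axis (col 2 of R) = (-0.8660,-0.0000,0.5000)
R[2][2] = 0.5000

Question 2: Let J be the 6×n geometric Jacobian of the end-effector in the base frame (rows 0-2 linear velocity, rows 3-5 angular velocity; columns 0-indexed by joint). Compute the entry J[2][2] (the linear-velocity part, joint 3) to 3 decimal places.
2.634

axis z_2 = (0.0000,-1.0000,0.0000); lever o_n−o_2 = (2.6340,-1.0000,6.5622)
cross product → J_v[:, 2] = (-6.5622,-0.0000,2.6340)
J_ω[:, 2] = z_2
entry J[2][2] = 2.6340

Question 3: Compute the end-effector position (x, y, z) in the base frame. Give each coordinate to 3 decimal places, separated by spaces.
-1.866 -1.866 12.562

after link 1: o_1 = (-0.5000, -0.8660, 4.0000)
after link 2: o_2 = (-4.5000, -0.8660, 6.0000)
after link 3: o_3 = (-3.0000, -1.8660, 8.5981)
after link 4: o_4 = (-1.8660, -1.8660, 12.5622)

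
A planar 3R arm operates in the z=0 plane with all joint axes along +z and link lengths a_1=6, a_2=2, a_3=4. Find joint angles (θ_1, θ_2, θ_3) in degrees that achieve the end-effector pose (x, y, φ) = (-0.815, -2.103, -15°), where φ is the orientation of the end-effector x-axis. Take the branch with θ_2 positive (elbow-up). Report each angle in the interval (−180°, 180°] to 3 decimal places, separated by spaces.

wrist centre = target − a_3·(cos φ, sin φ) = (-4.6787, -1.0677)
cos θ_2 = (23.0303−6²−2²)/(2·6·2) = -0.7071; θ_2 = 134.9971° (elbow-up)
β = atan2(-1.0677,-4.6787) = -167.1447°; ψ = atan2(1.4143,4.5859) = 17.1398°
θ_1 = β − ψ = -184.2846°
θ_3 = φ − θ_1 − θ_2 = 34.2875° (wrapped to (-180°,180°])

175.715 134.997 34.287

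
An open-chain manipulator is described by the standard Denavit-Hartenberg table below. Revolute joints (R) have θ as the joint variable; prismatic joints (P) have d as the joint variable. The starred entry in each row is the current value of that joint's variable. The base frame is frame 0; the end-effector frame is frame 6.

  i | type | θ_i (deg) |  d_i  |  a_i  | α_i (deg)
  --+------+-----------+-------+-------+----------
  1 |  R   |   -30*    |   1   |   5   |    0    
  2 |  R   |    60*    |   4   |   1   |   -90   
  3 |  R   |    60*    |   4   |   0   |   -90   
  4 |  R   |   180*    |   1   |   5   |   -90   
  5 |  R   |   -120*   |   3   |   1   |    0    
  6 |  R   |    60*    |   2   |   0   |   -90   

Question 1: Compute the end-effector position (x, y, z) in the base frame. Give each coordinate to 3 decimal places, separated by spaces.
after link 1: o_1 = (4.3301, -2.5000, 1.0000)
after link 2: o_2 = (5.1962, -2.0000, 5.0000)
after link 3: o_3 = (3.1962, 1.4641, 5.0000)
after link 4: o_4 = (0.2811, -0.2189, 8.8301)
after link 5: o_5 = (-1.6519, 2.1292, 7.9641)
after link 6: o_6 = (-2.6519, 3.8612, 7.9641)

-2.652 3.861 7.964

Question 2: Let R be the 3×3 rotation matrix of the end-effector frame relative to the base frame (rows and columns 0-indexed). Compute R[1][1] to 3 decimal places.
-0.866

End-effector y-axis (col 1 of R) = (0.5000,-0.8660,-0.0000)
R[1][1] = -0.8660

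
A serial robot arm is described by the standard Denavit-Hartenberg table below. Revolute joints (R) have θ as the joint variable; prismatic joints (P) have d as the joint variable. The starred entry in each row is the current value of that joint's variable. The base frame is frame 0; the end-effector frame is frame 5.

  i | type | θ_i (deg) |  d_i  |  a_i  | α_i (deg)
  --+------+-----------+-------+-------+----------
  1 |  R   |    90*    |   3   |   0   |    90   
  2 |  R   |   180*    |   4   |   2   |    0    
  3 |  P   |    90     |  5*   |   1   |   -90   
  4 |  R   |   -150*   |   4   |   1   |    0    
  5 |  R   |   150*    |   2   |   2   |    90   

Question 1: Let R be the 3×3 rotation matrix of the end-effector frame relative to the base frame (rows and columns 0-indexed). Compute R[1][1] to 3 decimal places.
End-effector y-axis (col 1 of R) = (0.0000,1.0000,-0.0000)
R[1][1] = 1.0000

1.000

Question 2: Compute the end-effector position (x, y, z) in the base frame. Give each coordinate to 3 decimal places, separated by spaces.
9.500 4.000 0.866

after link 1: o_1 = (0.0000, 0.0000, 3.0000)
after link 2: o_2 = (4.0000, -2.0000, 3.0000)
after link 3: o_3 = (9.0000, -2.0000, 2.0000)
after link 4: o_4 = (9.5000, 2.0000, 2.8660)
after link 5: o_5 = (9.5000, 4.0000, 0.8660)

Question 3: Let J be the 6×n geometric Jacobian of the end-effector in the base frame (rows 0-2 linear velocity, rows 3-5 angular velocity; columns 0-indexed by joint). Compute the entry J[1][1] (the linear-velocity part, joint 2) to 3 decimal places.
axis z_1 = (1.0000,-0.0000,0.0000); lever o_n−o_1 = (9.5000,4.0000,-2.1340)
cross product → J_v[:, 1] = (-0.0000,2.1340,4.0000)
J_ω[:, 1] = z_1
entry J[1][1] = 2.1340

2.134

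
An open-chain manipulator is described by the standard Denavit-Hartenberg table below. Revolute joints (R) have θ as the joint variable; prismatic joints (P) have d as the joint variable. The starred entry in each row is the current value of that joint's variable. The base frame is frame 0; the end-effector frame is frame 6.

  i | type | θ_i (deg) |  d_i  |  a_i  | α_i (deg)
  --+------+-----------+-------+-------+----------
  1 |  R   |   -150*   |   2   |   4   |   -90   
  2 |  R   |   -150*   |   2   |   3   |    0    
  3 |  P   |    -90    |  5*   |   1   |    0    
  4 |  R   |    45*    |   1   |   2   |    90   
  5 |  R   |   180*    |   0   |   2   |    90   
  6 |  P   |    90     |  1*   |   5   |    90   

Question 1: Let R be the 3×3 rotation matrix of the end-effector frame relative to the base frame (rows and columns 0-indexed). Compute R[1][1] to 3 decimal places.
-0.866

End-effector y-axis (col 1 of R) = (0.5000,-0.8660,0.0000)
R[1][1] = -0.8660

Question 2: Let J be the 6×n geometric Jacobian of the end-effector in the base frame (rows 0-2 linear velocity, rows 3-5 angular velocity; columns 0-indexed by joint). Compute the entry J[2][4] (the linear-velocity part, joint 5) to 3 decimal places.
0.259

axis z_4 = (-0.2241,-0.1294,-0.9659); lever o_n−o_4 = (-2.2938,-2.4790,-4.3120)
cross product → J_v[:, 4] = (-1.8365,1.2491,0.2588)
J_ω[:, 4] = z_4
entry J[2][4] = 0.2588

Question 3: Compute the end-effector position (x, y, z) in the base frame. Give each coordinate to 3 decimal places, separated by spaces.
after link 1: o_1 = (-3.4641, -2.0000, 2.0000)
after link 2: o_2 = (-0.2141, -2.4330, 3.5000)
after link 3: o_3 = (2.7189, -6.5131, 2.6340)
after link 4: o_4 = (4.8919, -6.4132, 2.1163)
after link 5: o_5 = (3.2189, -7.3792, 2.6340)
after link 6: o_6 = (2.5982, -8.8922, -2.1957)

2.598 -8.892 -2.196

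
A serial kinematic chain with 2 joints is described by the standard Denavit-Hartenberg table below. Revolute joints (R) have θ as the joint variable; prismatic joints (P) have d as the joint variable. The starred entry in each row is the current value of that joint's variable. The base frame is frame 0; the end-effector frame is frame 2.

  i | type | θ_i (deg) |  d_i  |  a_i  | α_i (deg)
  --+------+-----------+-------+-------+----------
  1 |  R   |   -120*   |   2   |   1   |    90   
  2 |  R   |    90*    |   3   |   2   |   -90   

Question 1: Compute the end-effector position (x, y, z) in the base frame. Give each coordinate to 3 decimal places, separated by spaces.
-3.098 0.634 4.000

after link 1: o_1 = (-0.5000, -0.8660, 2.0000)
after link 2: o_2 = (-3.0981, 0.6340, 4.0000)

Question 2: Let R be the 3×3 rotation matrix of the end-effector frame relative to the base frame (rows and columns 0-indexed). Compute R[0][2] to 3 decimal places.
0.500

End-effector z-axis (col 2 of R) = (0.5000,0.8660,0.0000)
R[0][2] = 0.5000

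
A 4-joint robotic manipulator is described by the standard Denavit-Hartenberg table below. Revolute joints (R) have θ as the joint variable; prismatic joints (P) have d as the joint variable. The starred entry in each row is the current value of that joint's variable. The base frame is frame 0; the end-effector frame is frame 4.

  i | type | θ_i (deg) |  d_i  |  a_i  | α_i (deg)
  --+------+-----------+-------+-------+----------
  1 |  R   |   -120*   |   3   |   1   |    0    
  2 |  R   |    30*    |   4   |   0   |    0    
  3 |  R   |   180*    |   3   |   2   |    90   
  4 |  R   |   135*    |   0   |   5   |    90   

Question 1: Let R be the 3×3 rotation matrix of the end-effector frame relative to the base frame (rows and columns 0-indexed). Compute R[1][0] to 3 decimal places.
-0.707

End-effector x-axis (col 0 of R) = (-0.0000,-0.7071,0.7071)
R[1][0] = -0.7071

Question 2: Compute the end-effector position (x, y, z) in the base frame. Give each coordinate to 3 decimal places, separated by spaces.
-0.500 -2.402 13.536

after link 1: o_1 = (-0.5000, -0.8660, 3.0000)
after link 2: o_2 = (-0.5000, -0.8660, 7.0000)
after link 3: o_3 = (-0.5000, 1.1340, 10.0000)
after link 4: o_4 = (-0.5000, -2.4016, 13.5355)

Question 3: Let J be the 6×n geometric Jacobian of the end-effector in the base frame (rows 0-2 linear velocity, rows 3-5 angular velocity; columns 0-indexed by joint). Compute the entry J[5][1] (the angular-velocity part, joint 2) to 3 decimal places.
1.000

axis z_1 = (0.0000,0.0000,1.0000); lever o_n−o_1 = (-0.0000,-1.5355,10.5355)
cross product → J_v[:, 1] = (1.5355,-0.0000,0.0000)
J_ω[:, 1] = z_1
entry J[5][1] = 1.0000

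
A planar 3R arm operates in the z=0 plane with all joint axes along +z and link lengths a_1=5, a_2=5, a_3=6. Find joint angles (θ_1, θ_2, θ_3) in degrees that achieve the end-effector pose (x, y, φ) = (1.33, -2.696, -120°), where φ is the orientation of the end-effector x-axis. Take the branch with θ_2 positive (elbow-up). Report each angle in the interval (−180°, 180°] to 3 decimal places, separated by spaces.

wrist centre = target − a_3·(cos φ, sin φ) = (4.3300, 2.5002)
cos θ_2 = (24.9997−5²−5²)/(2·5·5) = -0.5000; θ_2 = 120.0004° (elbow-up)
β = atan2(2.5002,4.3300) = 30.0022°; ψ = atan2(4.3301,2.5000) = 60.0002°
θ_1 = β − ψ = -29.9980°
θ_3 = φ − θ_1 − θ_2 = 149.9975° (wrapped to (-180°,180°])

-29.998 120.000 149.998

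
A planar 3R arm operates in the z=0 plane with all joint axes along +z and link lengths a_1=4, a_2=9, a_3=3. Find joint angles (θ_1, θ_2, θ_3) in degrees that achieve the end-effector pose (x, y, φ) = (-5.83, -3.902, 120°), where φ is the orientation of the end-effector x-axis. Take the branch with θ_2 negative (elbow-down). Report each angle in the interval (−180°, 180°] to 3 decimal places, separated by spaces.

-29.999 -120.000 -90.001

wrist centre = target − a_3·(cos φ, sin φ) = (-4.3300, -6.5001)
cos θ_2 = (60.9999−4²−9²)/(2·4·9) = -0.5000; θ_2 = -120.0001° (elbow-down)
β = atan2(-6.5001,-4.3300) = -123.6694°; ψ = atan2(-7.7942,-0.5000) = -93.6706°
θ_1 = β − ψ = -29.9988°
θ_3 = φ − θ_1 − θ_2 = -90.0011° (wrapped to (-180°,180°])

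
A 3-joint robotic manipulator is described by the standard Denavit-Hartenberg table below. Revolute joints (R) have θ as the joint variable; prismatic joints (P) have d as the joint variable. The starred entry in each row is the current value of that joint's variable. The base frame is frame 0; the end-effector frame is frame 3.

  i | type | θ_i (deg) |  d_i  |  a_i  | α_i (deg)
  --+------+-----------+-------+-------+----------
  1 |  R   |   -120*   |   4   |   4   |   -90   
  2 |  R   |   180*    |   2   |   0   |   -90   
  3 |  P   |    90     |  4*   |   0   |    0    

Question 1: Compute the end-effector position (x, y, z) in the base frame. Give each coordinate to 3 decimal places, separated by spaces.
after link 1: o_1 = (-2.0000, -3.4641, 4.0000)
after link 2: o_2 = (-0.2679, -4.4641, 4.0000)
after link 3: o_3 = (-0.2679, -4.4641, 8.0000)

-0.268 -4.464 8.000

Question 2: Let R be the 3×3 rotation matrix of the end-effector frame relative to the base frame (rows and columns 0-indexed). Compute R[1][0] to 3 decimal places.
0.500

End-effector x-axis (col 0 of R) = (-0.8660,0.5000,-0.0000)
R[1][0] = 0.5000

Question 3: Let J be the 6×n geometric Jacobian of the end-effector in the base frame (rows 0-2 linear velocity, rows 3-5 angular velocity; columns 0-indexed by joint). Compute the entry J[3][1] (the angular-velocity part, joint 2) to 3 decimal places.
0.866

axis z_1 = (0.8660,-0.5000,0.0000); lever o_n−o_1 = (1.7321,-1.0000,4.0000)
cross product → J_v[:, 1] = (-2.0000,-3.4641,0.0000)
J_ω[:, 1] = z_1
entry J[3][1] = 0.8660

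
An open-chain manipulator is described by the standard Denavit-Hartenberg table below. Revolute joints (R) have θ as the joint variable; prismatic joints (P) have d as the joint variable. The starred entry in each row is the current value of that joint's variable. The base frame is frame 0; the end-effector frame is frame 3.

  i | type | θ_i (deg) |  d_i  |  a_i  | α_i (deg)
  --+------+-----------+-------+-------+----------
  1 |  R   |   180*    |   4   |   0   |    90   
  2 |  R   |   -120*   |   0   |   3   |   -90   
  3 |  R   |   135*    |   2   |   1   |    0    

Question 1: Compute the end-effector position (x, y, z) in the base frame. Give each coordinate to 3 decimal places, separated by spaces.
after link 1: o_1 = (0.0000, 0.0000, 4.0000)
after link 2: o_2 = (1.5000, -0.0000, 1.4019)
after link 3: o_3 = (-0.5856, -0.7071, 1.0143)

-0.586 -0.707 1.014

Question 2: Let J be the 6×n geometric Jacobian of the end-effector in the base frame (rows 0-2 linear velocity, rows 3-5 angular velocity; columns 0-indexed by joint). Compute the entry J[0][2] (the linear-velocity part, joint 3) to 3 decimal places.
axis z_2 = (-0.8660,0.0000,-0.5000); lever o_n−o_2 = (-2.0856,-0.7071,-0.3876)
cross product → J_v[:, 2] = (-0.3536,0.7071,0.6124)
J_ω[:, 2] = z_2
entry J[0][2] = -0.3536

-0.354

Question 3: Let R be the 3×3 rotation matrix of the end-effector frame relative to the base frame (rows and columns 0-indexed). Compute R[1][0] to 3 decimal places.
-0.707

End-effector x-axis (col 0 of R) = (-0.3536,-0.7071,0.6124)
R[1][0] = -0.7071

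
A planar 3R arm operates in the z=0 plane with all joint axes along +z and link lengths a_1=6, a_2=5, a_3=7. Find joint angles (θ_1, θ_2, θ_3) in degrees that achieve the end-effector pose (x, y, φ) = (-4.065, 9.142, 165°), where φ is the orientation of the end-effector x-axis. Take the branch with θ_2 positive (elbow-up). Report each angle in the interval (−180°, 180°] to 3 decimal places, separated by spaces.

wrist centre = target − a_3·(cos φ, sin φ) = (2.6965, 7.3303)
cos θ_2 = (61.0038−6²−5²)/(2·6·5) = 0.0001; θ_2 = 89.9964° (elbow-up)
β = atan2(7.3303,2.6965) = 69.8037°; ψ = atan2(5.0000,6.0003) = 39.8041°
θ_1 = β − ψ = 29.9996°
θ_3 = φ − θ_1 − θ_2 = 45.0041° (wrapped to (-180°,180°])

30.000 89.996 45.004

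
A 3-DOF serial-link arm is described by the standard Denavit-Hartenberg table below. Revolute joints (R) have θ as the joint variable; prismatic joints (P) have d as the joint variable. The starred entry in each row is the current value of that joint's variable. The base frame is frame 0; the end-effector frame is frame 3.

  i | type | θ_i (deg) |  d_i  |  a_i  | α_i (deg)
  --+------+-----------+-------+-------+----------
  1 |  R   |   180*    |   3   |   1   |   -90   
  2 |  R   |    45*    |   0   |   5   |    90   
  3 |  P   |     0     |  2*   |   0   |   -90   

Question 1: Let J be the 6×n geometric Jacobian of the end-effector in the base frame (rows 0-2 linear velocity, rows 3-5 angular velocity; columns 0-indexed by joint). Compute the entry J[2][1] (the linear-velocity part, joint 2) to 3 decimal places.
axis z_1 = (-0.0000,-1.0000,0.0000); lever o_n−o_1 = (-4.9497,0.0000,-2.1213)
cross product → J_v[:, 1] = (2.1213,-0.0000,-4.9497)
J_ω[:, 1] = z_1
entry J[2][1] = -4.9497

-4.950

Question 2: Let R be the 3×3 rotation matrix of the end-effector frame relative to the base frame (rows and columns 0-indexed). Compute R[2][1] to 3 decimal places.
-0.707

End-effector y-axis (col 1 of R) = (0.7071,-0.0000,-0.7071)
R[2][1] = -0.7071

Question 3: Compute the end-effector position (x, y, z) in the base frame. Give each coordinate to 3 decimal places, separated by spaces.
-5.950 0.000 0.879

after link 1: o_1 = (-1.0000, 0.0000, 3.0000)
after link 2: o_2 = (-4.5355, 0.0000, -0.5355)
after link 3: o_3 = (-5.9497, 0.0000, 0.8787)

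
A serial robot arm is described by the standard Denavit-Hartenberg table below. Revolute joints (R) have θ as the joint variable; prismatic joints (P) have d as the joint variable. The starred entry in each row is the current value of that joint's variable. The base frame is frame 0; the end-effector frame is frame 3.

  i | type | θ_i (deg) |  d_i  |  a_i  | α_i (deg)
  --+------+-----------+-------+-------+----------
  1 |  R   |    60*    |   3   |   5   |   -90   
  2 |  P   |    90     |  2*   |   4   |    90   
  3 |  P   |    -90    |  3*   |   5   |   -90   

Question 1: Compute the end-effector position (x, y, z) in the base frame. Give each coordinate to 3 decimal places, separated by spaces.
6.598 5.428 -1.000

after link 1: o_1 = (2.5000, 4.3301, 3.0000)
after link 2: o_2 = (0.7679, 5.3301, -1.0000)
after link 3: o_3 = (6.5981, 5.4282, -1.0000)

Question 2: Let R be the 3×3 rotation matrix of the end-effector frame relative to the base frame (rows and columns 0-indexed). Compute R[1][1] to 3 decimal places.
-0.866

End-effector y-axis (col 1 of R) = (-0.5000,-0.8660,-0.0000)
R[1][1] = -0.8660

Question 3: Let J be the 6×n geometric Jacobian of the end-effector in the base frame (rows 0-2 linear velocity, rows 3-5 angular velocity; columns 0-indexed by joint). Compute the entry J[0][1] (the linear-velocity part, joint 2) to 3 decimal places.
prismatic axis z_1 = (-0.8660,0.5000,0.0000)
J_v[:, 1] = z_1; J_ω[:, 1] = (0,0,0)
entry J[0][1] = -0.8660

-0.866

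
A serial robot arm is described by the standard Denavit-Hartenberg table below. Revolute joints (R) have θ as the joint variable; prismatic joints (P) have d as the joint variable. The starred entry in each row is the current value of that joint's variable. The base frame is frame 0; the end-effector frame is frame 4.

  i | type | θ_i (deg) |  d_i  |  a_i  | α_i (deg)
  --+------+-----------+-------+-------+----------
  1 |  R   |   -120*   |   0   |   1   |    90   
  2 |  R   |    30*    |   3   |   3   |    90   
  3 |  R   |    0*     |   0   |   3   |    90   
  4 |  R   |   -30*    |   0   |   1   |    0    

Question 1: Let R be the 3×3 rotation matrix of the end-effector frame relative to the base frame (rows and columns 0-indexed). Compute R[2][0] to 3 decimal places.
End-effector x-axis (col 0 of R) = (-0.2500,-0.4330,0.8660)
R[2][0] = 0.8660

0.866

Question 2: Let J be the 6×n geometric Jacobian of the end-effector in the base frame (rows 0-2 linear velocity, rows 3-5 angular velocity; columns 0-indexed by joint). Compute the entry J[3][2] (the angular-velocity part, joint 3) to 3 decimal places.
-0.250

axis z_2 = (-0.2500,-0.4330,-0.8660); lever o_n−o_2 = (-1.5490,-2.6830,2.3660)
cross product → J_v[:, 2] = (-3.3481,1.9330,0.0000)
J_ω[:, 2] = z_2
entry J[3][2] = -0.2500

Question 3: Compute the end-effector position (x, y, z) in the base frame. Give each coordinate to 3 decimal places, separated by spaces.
after link 1: o_1 = (-0.5000, -0.8660, 0.0000)
after link 2: o_2 = (-4.3971, -1.6160, 1.5000)
after link 3: o_3 = (-5.6962, -3.8660, 3.0000)
after link 4: o_4 = (-5.9462, -4.2990, 3.8660)

-5.946 -4.299 3.866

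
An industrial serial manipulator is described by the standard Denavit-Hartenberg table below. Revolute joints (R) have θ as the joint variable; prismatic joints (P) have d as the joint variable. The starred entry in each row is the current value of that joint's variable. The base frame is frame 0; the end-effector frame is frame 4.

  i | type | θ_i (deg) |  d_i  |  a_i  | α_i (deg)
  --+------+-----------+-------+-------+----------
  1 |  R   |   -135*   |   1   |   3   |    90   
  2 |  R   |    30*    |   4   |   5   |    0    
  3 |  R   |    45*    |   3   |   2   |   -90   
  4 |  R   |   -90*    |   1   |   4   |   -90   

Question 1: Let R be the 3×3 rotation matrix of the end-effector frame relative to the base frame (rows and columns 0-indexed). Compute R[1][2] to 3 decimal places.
End-effector z-axis (col 2 of R) = (-0.1830,-0.1830,0.9659)
R[1][2] = -0.1830

-0.183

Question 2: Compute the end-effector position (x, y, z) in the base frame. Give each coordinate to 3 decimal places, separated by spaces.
after link 1: o_1 = (-2.1213, -2.1213, 1.0000)
after link 2: o_2 = (-8.0116, -2.3548, 3.5000)
after link 3: o_3 = (-10.4990, -0.5995, 5.4319)
after link 4: o_4 = (-12.6444, 2.9120, 5.6907)

-12.644 2.912 5.691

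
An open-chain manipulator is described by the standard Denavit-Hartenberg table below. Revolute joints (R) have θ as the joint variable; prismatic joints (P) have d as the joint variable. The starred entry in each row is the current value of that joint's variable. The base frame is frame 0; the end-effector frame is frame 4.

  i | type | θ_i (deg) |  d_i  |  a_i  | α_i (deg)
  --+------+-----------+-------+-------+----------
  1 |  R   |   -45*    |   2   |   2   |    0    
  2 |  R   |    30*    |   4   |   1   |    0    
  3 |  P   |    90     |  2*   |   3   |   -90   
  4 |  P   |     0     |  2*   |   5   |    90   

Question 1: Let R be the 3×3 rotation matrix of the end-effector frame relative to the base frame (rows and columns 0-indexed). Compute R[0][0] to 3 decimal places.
0.259

End-effector x-axis (col 0 of R) = (0.2588,0.9659,0.0000)
R[0][0] = 0.2588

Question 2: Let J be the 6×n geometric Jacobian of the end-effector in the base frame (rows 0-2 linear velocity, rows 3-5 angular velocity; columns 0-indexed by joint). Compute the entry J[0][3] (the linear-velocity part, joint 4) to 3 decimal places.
prismatic axis z_3 = (-0.9659,0.2588,0.0000)
J_v[:, 3] = z_3; J_ω[:, 3] = (0,0,0)
entry J[0][3] = -0.9659

-0.966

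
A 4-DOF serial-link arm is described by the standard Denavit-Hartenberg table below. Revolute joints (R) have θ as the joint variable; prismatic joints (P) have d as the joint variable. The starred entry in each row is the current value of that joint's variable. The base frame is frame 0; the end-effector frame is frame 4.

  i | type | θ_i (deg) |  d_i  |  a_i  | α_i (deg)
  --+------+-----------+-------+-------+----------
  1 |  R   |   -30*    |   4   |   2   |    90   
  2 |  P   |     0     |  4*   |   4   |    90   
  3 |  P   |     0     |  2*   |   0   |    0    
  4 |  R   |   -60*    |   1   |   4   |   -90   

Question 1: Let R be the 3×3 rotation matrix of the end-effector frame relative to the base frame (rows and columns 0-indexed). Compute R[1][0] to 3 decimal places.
0.500

End-effector x-axis (col 0 of R) = (0.8660,0.5000,-0.0000)
R[1][0] = 0.5000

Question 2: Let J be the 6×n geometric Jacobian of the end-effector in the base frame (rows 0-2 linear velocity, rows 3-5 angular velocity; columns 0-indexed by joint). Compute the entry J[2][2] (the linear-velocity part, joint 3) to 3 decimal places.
prismatic axis z_2 = (-0.0000,-0.0000,-1.0000)
J_v[:, 2] = z_2; J_ω[:, 2] = (0,0,0)
entry J[2][2] = -1.0000

-1.000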